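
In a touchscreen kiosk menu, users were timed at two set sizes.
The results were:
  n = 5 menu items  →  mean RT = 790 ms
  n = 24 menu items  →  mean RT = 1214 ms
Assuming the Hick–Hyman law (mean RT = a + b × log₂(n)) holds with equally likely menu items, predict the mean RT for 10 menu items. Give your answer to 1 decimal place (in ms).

With log₂ n on the abscissa the relation is linear; from the two conditions:
  b = (1214 − 790) / (log₂ 24 − log₂ 5) = 424 / (4.5850 − 2.3219) = 187.359 ms/bit
  a = 790 − 187.359 × 2.3219 = 354.966 ms
Then RT(10) = 354.966 + 187.359 × log₂ 10 = 354.966 + 187.359 × 3.3219 ≈ 977.359 ms.

977.4 ms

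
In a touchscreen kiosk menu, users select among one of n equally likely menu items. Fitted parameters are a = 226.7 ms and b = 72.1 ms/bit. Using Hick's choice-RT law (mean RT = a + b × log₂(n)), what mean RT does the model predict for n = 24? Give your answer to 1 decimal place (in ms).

log₂(24) = 4.5850 bits, so RT = 226.7 + 72.1 × 4.5850 ≈ 557.276 ms.

557.3 ms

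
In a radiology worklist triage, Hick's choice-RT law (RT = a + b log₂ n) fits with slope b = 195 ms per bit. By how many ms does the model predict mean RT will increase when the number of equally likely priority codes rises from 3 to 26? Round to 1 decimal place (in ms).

The intercept a cancels: ΔRT = b·(log₂ n₂ − log₂ n₁) = b·log₂(n₂/n₁).
log₂(26) − log₂(3) = 4.7004 − 1.5850 = 3.1155.
ΔRT = 195 × 3.1155 = 607.518 ms.

607.5 ms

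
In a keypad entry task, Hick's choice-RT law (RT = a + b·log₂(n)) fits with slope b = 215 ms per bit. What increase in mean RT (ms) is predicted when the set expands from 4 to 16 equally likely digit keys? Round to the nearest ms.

The intercept a cancels: ΔRT = b·(log₂ n₂ − log₂ n₁) = b·log₂(n₂/n₁).
log₂(16) − log₂(4) = log₂(16/4) = log₂(4) = 2.
ΔRT = 215 × 2.0000 = 430.000 ms.

430 ms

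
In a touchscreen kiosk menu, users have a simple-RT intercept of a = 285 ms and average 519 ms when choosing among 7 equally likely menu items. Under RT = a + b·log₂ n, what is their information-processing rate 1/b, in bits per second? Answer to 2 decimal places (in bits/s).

12.00 bits/s

b = (519 − 285)/log₂ 7 = 234/2.8074 = 83.352 ms per bit = 0.08335 s/bit; the reciprocal is 11.997 bits/s.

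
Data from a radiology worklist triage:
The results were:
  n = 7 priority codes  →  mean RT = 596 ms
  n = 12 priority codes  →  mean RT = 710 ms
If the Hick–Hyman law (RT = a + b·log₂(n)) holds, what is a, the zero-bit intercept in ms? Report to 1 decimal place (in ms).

184.4 ms

b = (RT₂ − RT₁)/(log₂ n₂ − log₂ n₁) = (710 − 596)/(3.5850 − 2.8074) = 146.604 ms/bit.
a = RT₁ − b·log₂ n₁ = 596 − 146.604 × 2.8074 = 184.432 ms.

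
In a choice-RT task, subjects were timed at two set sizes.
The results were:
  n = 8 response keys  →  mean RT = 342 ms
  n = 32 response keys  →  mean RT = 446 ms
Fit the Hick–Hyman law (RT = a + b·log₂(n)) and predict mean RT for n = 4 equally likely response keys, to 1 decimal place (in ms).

290.0 ms

RT is linear in log₂ n, so two points fix the line:
  b = (446 − 342) / (log₂ 32 − log₂ 8) = 104 / (5 − 3) = 52.000 ms/bit
  a = 342 − 52.000 × 3 = 186.000 ms
Then RT(4) = 186.000 + 52.000 × log₂ 4 = 186.000 + 52.000 × 2 ≈ 290.000 ms.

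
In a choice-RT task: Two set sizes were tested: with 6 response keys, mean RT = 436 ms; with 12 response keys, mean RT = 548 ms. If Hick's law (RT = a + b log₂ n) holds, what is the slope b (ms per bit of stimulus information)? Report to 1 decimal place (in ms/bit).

112.0 ms/bit

b = (RT₂ − RT₁)/(log₂ n₂ − log₂ n₁) = (548 − 436)/(3.5850 − 2.5850) = 112.000 ms/bit.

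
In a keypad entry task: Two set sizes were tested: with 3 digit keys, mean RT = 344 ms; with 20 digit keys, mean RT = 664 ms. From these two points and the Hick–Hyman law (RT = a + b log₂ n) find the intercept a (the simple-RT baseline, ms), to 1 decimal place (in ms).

b = (RT₂ − RT₁)/(log₂ n₂ − log₂ n₁) = (664 − 344)/(4.3219 − 1.5850) = 116.918 ms/bit.
a = RT₁ − b·log₂ n₁ = 344 − 116.918 × 1.5850 = 158.690 ms.

158.7 ms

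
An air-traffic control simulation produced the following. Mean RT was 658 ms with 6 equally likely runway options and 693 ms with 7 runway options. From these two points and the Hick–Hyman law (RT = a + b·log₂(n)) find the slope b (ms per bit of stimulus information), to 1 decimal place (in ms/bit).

The slope on a log₂ axis is (693 − 658) / (2.8074 − 2.5850) = 157.379 ms/bit.

157.4 ms/bit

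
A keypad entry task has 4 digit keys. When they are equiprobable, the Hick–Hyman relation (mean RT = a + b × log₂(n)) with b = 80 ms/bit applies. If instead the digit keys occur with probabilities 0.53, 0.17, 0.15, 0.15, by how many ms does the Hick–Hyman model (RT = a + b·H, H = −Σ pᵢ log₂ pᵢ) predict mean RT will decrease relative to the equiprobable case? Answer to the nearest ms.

Equiprobable entropy H₀ = log₂ 4 = 2.0000 bits.
Skewed entropy H = −Σ pᵢ log₂ pᵢ = 1.7411 bits.
ΔRT = b·(H₀ − H) = 80 × 0.2589 = 20.71 ms.

21 ms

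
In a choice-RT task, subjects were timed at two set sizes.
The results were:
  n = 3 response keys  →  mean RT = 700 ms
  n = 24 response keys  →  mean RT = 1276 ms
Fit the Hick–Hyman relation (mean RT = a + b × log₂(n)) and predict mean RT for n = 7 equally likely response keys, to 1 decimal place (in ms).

934.7 ms

Fit slope and intercept:
  b = (1276 − 700) / (log₂ 24 − log₂ 3) = 576 / (4.5850 − 1.5850) = 192.000 ms/bit
  a = 700 − 192.000 × 1.5850 = 395.687 ms
Then RT(7) = 395.687 + 192.000 × log₂ 7 = 395.687 + 192.000 × 2.8074 ≈ 934.699 ms.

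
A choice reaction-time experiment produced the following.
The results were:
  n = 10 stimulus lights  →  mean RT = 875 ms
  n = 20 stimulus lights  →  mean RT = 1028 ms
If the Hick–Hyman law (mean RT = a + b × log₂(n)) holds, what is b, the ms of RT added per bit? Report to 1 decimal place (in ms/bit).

153.0 ms/bit

The slope on a log₂ axis is (1028 − 875) / (4.3219 − 3.3219) = 153.000 ms/bit.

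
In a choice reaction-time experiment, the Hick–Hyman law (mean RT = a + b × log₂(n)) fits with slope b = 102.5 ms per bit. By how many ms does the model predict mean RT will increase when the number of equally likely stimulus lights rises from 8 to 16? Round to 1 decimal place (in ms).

ΔRT = (a + b log₂ n₂) − (a + b log₂ n₁) = b·(log₂ n₂ − log₂ n₁).
log₂(16) − log₂(8) = log₂(16/8) = log₂(2) = 1.
ΔRT = 102.5 × 1.0000 = 102.500 ms.

102.5 ms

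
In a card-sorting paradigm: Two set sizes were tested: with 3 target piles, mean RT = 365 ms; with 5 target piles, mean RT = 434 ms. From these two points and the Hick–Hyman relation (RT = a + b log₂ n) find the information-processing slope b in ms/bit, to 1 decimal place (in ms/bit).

The slope on a log₂ axis is (434 − 365) / (2.3219 − 1.5850) = 93.627 ms/bit.

93.6 ms/bit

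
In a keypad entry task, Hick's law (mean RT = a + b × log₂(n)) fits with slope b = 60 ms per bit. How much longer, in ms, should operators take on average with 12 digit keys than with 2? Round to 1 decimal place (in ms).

The intercept a cancels: ΔRT = b·(log₂ n₂ − log₂ n₁) = b·log₂(n₂/n₁).
log₂(12) − log₂(2) = 3.5850 − 1 = 2.5850.
ΔRT = 60 × 2.5850 = 155.098 ms.

155.1 ms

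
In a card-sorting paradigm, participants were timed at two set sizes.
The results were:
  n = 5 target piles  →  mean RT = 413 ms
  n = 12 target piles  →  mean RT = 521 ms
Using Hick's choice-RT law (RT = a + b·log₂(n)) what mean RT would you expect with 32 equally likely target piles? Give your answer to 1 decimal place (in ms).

Fit slope and intercept:
  b = (521 − 413) / (log₂ 12 − log₂ 5) = 108 / (3.5850 − 2.3219) = 85.508 ms/bit
  a = 413 − 85.508 × 2.3219 = 214.456 ms
Then RT(32) = 214.456 + 85.508 × log₂ 32 = 214.456 + 85.508 × 5 ≈ 641.998 ms.

642.0 ms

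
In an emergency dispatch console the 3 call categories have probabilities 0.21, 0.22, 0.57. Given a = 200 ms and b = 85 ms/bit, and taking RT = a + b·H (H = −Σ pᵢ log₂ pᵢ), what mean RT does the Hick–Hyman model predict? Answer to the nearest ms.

Entropy contributions −pᵢ log₂ pᵢ: 0.4728, 0.4806, 0.4623; sum H = 1.4156 bits.
RT = a + bH = 200 + 85·1.4156 = 320.33 ms.

320 ms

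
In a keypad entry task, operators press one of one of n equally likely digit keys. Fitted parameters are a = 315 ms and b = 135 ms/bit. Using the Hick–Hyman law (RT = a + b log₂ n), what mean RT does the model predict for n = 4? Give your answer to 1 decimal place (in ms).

585.0 ms

log₂(4) = 2 bits, so RT = 315 + 135 × 2 ≈ 585.000 ms.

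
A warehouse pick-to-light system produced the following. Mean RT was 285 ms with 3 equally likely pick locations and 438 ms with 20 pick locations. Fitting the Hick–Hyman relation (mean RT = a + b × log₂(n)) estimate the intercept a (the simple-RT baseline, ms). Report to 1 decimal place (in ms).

b = (RT₂ − RT₁)/(log₂ n₂ − log₂ n₁) = (438 − 285)/(4.3219 − 1.5850) = 55.901 ms/bit.
Intercept: a = 285 − 55.901·log₂(3) = 196.398 ms.

196.4 ms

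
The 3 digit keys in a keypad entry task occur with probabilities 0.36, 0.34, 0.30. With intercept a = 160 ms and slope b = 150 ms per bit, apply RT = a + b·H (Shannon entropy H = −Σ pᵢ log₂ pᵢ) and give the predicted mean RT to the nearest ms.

397 ms

Entropy contributions −pᵢ log₂ pᵢ: 0.5306, 0.5292, 0.5211; sum H = 1.5809 bits.
RT = a + bH = 160 + 150·1.5809 = 397.13 ms.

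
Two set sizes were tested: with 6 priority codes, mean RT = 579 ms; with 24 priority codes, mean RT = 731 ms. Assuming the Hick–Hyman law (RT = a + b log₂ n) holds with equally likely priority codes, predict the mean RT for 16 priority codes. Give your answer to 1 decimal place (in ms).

RT is linear in log₂ n, so two points fix the line:
  b = (731 − 579) / (log₂ 24 − log₂ 6) = 152 / (4.5850 − 2.5850) = 76.000 ms/bit
  a = 579 − 76.000 × 2.5850 = 382.543 ms
Then RT(16) = 382.543 + 76.000 × log₂ 16 = 382.543 + 76.000 × 4 ≈ 686.543 ms.

686.5 ms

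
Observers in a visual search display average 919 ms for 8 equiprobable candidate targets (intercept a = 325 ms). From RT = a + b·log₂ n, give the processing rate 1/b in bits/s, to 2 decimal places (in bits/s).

5.05 bits/s

Choice component = 919 − 325 = 594 ms over log₂(8) = 3 bits.
b = 594 / 3 = 198.000 ms/bit, so 1/b = 5.051 bits/s.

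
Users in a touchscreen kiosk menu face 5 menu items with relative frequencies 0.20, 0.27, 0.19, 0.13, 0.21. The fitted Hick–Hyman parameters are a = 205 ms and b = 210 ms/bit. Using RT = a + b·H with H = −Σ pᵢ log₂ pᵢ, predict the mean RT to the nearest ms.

H = 0.20·log₂(1/0.20) + 0.27·log₂(1/0.27) + 0.19·log₂(1/0.19) + 0.13·log₂(1/0.13) + 0.21·log₂(1/0.21) = 2.2851 bits.
RT = 205 + 210 × 2.2851 = 684.87 ms.

685 ms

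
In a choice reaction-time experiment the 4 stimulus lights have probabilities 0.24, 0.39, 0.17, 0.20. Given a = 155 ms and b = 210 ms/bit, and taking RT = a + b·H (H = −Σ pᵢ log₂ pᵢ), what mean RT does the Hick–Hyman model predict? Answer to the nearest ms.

Entropy contributions −pᵢ log₂ pᵢ: 0.4941, 0.5298, 0.4346, 0.4644; sum H = 1.9229 bits.
RT = a + bH = 155 + 210·1.9229 = 558.81 ms.

559 ms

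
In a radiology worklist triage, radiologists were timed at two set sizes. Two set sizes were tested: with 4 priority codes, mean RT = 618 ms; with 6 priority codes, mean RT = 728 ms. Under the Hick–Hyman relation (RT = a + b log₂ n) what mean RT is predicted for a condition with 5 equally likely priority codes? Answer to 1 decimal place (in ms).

678.5 ms

Fit slope and intercept:
  b = (728 − 618) / (log₂ 6 − log₂ 4) = 110 / (2.5850 − 2) = 188.046 ms/bit
  a = 618 − 188.046 × 2 = 241.908 ms
Then RT(5) = 241.908 + 188.046 × log₂ 5 = 241.908 + 188.046 × 2.3219 ≈ 678.537 ms.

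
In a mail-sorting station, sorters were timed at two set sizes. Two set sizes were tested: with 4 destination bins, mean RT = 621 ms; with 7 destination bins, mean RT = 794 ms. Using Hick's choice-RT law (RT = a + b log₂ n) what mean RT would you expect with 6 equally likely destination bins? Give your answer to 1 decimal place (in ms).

746.3 ms

Solve the two-equation system in a and b:
  b = (794 − 621) / (log₂ 7 − log₂ 4) = 173 / (2.8074 − 2) = 214.280 ms/bit
  a = 621 − 214.280 × 2 = 192.440 ms
Then RT(6) = 192.440 + 214.280 × log₂ 6 = 192.440 + 214.280 × 2.5850 ≈ 746.346 ms.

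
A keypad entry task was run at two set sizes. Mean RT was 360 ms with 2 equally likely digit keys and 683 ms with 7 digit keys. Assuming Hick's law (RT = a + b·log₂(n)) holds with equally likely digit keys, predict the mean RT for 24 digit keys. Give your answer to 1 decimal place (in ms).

1000.7 ms

Fit slope and intercept:
  b = (683 − 360) / (log₂ 7 − log₂ 2) = 323 / (2.8074 − 1) = 178.714 ms/bit
  a = 360 − 178.714 × 1 = 181.286 ms
Then RT(24) = 181.286 + 178.714 × log₂ 24 = 181.286 + 178.714 × 4.5850 ≈ 1000.684 ms.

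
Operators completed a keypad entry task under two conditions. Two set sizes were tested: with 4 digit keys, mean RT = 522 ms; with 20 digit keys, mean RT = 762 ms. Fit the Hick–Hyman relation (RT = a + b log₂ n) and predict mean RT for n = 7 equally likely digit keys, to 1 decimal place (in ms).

605.5 ms

Solve the two-equation system in a and b:
  b = (762 − 522) / (log₂ 20 − log₂ 4) = 240 / (4.3219 − 2) = 103.362 ms/bit
  a = 522 − 103.362 × 2 = 315.275 ms
Then RT(7) = 315.275 + 103.362 × log₂ 7 = 315.275 + 103.362 × 2.8074 ≈ 605.450 ms.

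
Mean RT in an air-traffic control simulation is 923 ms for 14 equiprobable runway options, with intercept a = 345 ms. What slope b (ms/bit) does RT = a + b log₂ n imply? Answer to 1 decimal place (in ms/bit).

14 alternatives carry log₂ 14 = 3.8074 bits; the choice cost is 923 − 345 = 578 ms, so b = 578/3.8074 = 151.811 ms/bit.

151.8 ms/bit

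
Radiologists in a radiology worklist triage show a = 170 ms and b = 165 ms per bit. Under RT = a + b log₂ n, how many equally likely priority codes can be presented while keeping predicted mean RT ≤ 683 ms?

Set 170 + 165·log₂ n ≤ 683 → log₂ n ≤ (683 − 170)/165 = 3.1091.
So n ≤ 2^3.1091 = 8.628; the largest integer n is 8.

8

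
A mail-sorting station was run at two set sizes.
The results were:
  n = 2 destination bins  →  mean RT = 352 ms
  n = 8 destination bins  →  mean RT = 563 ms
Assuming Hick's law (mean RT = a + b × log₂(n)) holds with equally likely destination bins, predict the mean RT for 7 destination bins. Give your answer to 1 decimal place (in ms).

542.7 ms

RT is linear in log₂ n, so two points fix the line:
  b = (563 − 352) / (log₂ 8 − log₂ 2) = 211 / (3 − 1) = 105.500 ms/bit
  a = 352 − 105.500 × 1 = 246.500 ms
Then RT(7) = 246.500 + 105.500 × log₂ 7 = 246.500 + 105.500 × 2.8074 ≈ 542.676 ms.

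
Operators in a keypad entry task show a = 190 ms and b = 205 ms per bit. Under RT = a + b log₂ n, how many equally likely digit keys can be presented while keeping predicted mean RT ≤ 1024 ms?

Set 190 + 205·log₂ n ≤ 1024 → log₂ n ≤ (1024 − 190)/205 = 4.0683.
So n ≤ 2^4.0683 = 16.776; the largest integer n is 16.

16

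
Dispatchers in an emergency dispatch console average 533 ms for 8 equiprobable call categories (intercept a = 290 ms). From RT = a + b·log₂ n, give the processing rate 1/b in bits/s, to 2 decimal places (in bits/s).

b = (533 − 290)/log₂ 8 = 243/3 = 81.000 ms per bit = 0.08100 s/bit; the reciprocal is 12.346 bits/s.

12.35 bits/s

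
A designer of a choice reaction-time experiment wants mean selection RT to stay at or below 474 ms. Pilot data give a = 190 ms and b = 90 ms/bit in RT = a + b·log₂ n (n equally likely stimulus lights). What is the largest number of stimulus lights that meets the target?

8

90·log₂ n ≤ 474 − 190 = 284, giving log₂ n ≤ 3.1556 and n ≤ 8.911. The largest whole number is 8.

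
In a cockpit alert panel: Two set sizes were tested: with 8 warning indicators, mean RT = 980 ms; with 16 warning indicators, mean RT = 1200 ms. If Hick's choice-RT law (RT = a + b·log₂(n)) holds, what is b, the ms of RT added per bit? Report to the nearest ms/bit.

The slope on a log₂ axis is (1200 − 980) / (4 − 3) = 220 ms/bit.

220 ms/bit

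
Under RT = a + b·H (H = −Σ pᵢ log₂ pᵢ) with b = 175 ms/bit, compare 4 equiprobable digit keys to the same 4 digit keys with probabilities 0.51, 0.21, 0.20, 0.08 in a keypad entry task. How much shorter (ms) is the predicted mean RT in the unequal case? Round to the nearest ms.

Equiprobable entropy H₀ = log₂ 4 = 2.0000 bits.
Skewed entropy H = −Σ pᵢ log₂ pᵢ = 1.7241 bits.
ΔRT = b·(H₀ − H) = 175 × 0.2759 = 48.27 ms.

48 ms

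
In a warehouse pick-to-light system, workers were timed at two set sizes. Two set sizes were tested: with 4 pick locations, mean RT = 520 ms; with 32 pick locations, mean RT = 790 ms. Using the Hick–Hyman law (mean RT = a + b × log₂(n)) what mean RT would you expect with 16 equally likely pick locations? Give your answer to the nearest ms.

700 ms

Fit slope and intercept:
  b = (790 − 520) / (log₂ 32 − log₂ 4) = 270 / (5 − 2) = 90 ms/bit
  a = 520 − 90 × 2 = 340 ms
Then RT(16) = 340 + 90 × log₂ 16 = 340 + 90 × 4 ≈ 700.000 ms.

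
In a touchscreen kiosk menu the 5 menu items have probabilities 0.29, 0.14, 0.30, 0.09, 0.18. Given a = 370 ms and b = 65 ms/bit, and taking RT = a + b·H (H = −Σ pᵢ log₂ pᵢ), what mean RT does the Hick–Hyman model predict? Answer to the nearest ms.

Entropy contributions −pᵢ log₂ pᵢ: 0.5179, 0.3971, 0.5211, 0.3127, 0.4453; sum H = 2.1941 bits.
RT = a + bH = 370 + 65·2.1941 = 512.61 ms.

513 ms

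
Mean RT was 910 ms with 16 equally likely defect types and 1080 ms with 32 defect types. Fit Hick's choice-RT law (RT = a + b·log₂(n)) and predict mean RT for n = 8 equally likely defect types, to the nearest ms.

740 ms

With log₂ n on the abscissa the relation is linear; from the two conditions:
  b = (1080 − 910) / (log₂ 32 − log₂ 16) = 170 / (5 − 4) = 170 ms/bit
  a = 910 − 170 × 4 = 230 ms
Then RT(8) = 230 + 170 × log₂ 8 = 230 + 170 × 3 ≈ 740.000 ms.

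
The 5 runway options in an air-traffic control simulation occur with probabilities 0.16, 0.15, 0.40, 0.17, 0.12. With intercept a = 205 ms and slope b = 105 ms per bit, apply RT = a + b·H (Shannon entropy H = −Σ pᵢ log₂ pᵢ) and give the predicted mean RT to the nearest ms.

432 ms

H = 0.16·log₂(1/0.16) + 0.15·log₂(1/0.15) + 0.40·log₂(1/0.40) + 0.17·log₂(1/0.17) + 0.12·log₂(1/0.12) = 2.1640 bits.
RT = 205 + 105 × 2.1640 = 432.22 ms.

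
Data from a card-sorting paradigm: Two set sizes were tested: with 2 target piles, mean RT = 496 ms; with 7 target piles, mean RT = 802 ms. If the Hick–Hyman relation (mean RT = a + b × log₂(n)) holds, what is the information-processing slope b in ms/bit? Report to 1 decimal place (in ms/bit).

169.3 ms/bit

b = (RT₂ − RT₁)/(log₂ n₂ − log₂ n₁) = (802 − 496)/(2.8074 − 1) = 169.308 ms/bit.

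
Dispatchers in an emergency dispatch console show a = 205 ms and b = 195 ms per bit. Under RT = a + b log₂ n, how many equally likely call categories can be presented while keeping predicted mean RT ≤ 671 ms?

Set 205 + 195·log₂ n ≤ 671 → log₂ n ≤ (671 − 205)/195 = 2.3897.
So n ≤ 2^2.3897 = 5.241; the largest integer n is 5.

5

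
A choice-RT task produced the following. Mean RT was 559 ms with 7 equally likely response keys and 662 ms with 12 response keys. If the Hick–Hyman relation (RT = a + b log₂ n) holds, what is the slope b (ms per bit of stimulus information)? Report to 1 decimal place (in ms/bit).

132.5 ms/bit

b = (RT₂ − RT₁)/(log₂ n₂ − log₂ n₁) = (662 − 559)/(3.5850 − 2.8074) = 132.458 ms/bit.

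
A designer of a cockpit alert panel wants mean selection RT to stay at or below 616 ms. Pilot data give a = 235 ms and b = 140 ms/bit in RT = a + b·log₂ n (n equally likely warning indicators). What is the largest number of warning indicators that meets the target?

140·log₂ n ≤ 616 − 235 = 381, giving log₂ n ≤ 2.7214 and n ≤ 6.595. The largest whole number is 6.

6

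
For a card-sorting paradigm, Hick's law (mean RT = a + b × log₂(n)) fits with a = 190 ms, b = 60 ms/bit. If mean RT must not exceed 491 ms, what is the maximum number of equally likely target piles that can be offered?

32

Set 190 + 60·log₂ n ≤ 491 → log₂ n ≤ (491 − 190)/60 = 5.0167.
So n ≤ 2^5.0167 = 32.372; the largest integer n is 32.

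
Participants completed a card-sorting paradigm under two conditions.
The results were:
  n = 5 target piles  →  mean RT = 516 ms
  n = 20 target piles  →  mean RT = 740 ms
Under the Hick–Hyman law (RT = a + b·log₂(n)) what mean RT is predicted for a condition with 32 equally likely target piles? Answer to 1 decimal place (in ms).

815.9 ms

Fit slope and intercept:
  b = (740 − 516) / (log₂ 20 − log₂ 5) = 224 / (4.3219 − 2.3219) = 112.000 ms/bit
  a = 516 − 112.000 × 2.3219 = 255.944 ms
Then RT(32) = 255.944 + 112.000 × log₂ 32 = 255.944 + 112.000 × 5 ≈ 815.944 ms.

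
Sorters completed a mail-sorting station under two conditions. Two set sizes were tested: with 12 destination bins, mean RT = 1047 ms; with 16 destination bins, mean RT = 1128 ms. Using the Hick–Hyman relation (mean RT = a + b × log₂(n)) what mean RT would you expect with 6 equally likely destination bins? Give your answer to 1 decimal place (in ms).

RT is linear in log₂ n, so two points fix the line:
  b = (1128 − 1047) / (log₂ 16 − log₂ 12) = 81 / (4 − 3.5850) = 195.163 ms/bit
  a = 1047 − 195.163 × 3.5850 = 347.348 ms
Then RT(6) = 347.348 + 195.163 × log₂ 6 = 347.348 + 195.163 × 2.5850 ≈ 851.837 ms.

851.8 ms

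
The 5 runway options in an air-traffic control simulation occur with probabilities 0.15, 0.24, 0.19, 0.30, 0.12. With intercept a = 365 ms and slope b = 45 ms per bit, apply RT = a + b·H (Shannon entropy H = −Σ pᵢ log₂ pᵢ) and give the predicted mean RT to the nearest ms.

H = 0.15·log₂(1/0.15) + 0.24·log₂(1/0.24) + 0.19·log₂(1/0.19) + 0.30·log₂(1/0.30) + 0.12·log₂(1/0.12) = 2.2481 bits.
RT = 365 + 45 × 2.2481 = 466.16 ms.

466 ms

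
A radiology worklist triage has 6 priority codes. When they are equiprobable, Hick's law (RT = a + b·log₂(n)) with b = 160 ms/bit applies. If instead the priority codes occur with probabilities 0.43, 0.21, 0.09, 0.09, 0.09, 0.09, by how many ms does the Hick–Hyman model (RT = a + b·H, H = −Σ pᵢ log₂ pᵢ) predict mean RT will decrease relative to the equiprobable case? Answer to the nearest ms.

54 ms

The RT saving is b·ΔH. Equiprobable H₀ = log₂(6) = 2.5850 bits; with the given probabilities H = 2.2470 bits.
b·(H₀ − H) = 160 × (2.5850 − 2.2470) = 54.07 ms.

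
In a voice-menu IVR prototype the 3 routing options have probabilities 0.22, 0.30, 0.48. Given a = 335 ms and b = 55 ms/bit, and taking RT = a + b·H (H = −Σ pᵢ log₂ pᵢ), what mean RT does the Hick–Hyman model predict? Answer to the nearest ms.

H = 0.22·log₂(1/0.22) + 0.30·log₂(1/0.30) + 0.48·log₂(1/0.48) = 1.5099 bits.
RT = 335 + 55 × 1.5099 = 418.05 ms.

418 ms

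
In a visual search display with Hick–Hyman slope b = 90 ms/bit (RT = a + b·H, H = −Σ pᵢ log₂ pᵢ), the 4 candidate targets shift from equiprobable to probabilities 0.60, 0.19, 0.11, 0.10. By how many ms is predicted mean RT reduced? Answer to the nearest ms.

38 ms

Equiprobable entropy H₀ = log₂ 4 = 2.0000 bits.
Skewed entropy H = −Σ pᵢ log₂ pᵢ = 1.5799 bits.
ΔRT = b·(H₀ − H) = 90 × 0.4201 = 37.81 ms.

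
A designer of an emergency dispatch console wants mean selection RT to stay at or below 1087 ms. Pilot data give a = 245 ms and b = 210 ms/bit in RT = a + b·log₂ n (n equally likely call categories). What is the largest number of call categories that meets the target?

Set 245 + 210·log₂ n ≤ 1087 → log₂ n ≤ (1087 − 245)/210 = 4.0095.
So n ≤ 2^4.0095 = 16.106; the largest integer n is 16.

16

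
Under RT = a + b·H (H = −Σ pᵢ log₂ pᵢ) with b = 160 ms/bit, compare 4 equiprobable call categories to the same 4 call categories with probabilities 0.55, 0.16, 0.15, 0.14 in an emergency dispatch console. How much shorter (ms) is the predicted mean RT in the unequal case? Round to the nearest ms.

Equiprobable entropy H₀ = log₂ 4 = 2.0000 bits.
Skewed entropy H = −Σ pᵢ log₂ pᵢ = 1.7050 bits.
ΔRT = b·(H₀ − H) = 160 × 0.2950 = 47.19 ms.

47 ms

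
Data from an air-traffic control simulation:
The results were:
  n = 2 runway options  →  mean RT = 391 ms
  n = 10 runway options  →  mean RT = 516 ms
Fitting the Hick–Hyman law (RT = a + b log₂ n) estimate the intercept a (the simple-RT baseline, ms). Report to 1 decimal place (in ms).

The slope on a log₂ axis is (516 − 391) / (3.3219 − 1) = 53.835 ms/bit.
a = RT₁ − b·log₂ n₁ = 391 − 53.835 × 1 = 337.165 ms.

337.2 ms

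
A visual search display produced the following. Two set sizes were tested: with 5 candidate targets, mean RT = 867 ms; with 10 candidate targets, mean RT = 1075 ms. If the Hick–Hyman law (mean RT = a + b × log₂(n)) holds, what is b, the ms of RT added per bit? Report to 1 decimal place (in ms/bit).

208.0 ms/bit

The slope on a log₂ axis is (1075 − 867) / (3.3219 − 2.3219) = 208.000 ms/bit.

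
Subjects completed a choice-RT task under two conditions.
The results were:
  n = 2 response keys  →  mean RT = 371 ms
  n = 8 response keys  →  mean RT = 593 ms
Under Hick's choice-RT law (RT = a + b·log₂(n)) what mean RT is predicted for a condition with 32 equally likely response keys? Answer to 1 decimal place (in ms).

Solve the two-equation system in a and b:
  b = (593 − 371) / (log₂ 8 − log₂ 2) = 222 / (3 − 1) = 111.000 ms/bit
  a = 371 − 111.000 × 1 = 260.000 ms
Then RT(32) = 260.000 + 111.000 × log₂ 32 = 260.000 + 111.000 × 5 ≈ 815.000 ms.

815.0 ms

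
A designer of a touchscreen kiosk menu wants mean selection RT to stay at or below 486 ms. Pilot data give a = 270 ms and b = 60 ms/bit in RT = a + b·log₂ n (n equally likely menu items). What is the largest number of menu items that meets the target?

12

60·log₂ n ≤ 486 − 270 = 216, giving log₂ n ≤ 3.6000 and n ≤ 12.126. The largest whole number is 12.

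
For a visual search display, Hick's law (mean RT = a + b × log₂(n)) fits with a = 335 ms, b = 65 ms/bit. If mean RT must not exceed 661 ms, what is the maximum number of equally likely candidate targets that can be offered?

Information budget: (661 − 335)/65 = 5.0154 bits, so n ≤ 2^5.0154 = 32.343 → at most 32.

32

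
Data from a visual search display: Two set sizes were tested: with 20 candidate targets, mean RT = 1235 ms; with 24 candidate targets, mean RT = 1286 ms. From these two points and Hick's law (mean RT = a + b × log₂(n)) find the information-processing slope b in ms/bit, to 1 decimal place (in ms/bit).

Slope: b = (1286 − 1235) / (log₂ 24 − log₂ 20) = 51/0.2630 = 193.891 ms/bit.

193.9 ms/bit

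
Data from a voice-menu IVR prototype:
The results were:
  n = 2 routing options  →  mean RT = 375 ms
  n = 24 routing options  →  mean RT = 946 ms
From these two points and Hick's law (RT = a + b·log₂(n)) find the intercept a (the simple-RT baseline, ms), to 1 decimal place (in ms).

215.7 ms

Slope: b = (946 − 375) / (log₂ 24 − log₂ 2) = 571/3.5850 = 159.276 ms/bit.
Intercept: a = 375 − 159.276·log₂(2) = 215.724 ms.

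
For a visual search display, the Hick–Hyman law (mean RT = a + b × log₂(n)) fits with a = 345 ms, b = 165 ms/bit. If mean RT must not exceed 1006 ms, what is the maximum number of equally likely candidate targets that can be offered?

16

Information budget: (1006 − 345)/165 = 4.0061 bits, so n ≤ 2^4.0061 = 16.067 → at most 16.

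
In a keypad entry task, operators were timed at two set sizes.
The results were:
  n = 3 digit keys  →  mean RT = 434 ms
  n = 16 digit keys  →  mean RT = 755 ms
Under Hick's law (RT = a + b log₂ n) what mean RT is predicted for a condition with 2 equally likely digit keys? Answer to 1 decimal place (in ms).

Solve the two-equation system in a and b:
  b = (755 − 434) / (log₂ 16 − log₂ 3) = 321 / (4 − 1.5850) = 132.917 ms/bit
  a = 434 − 132.917 × 1.5850 = 223.331 ms
Then RT(2) = 223.331 + 132.917 × log₂ 2 = 223.331 + 132.917 × 1 ≈ 356.248 ms.

356.2 ms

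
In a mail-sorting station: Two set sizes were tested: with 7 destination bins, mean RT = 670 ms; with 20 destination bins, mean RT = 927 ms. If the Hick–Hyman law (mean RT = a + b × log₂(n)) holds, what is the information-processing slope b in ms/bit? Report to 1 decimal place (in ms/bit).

The slope on a log₂ axis is (927 − 670) / (4.3219 − 2.8074) = 169.685 ms/bit.

169.7 ms/bit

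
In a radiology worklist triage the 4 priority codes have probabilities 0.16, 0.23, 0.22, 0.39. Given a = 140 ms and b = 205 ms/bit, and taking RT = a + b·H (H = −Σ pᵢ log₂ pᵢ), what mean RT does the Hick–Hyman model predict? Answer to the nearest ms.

Entropy contributions −pᵢ log₂ pᵢ: 0.4230, 0.4877, 0.4806, 0.5298; sum H = 1.9211 bits.
RT = a + bH = 140 + 205·1.9211 = 533.82 ms.

534 ms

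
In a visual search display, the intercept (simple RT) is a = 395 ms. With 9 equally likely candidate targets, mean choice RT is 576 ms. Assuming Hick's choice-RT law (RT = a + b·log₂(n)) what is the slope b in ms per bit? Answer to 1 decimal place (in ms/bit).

57.1 ms/bit

b = (576 − 395) / log₂(9) = 181 / 3.1699 = 57.099 ms/bit.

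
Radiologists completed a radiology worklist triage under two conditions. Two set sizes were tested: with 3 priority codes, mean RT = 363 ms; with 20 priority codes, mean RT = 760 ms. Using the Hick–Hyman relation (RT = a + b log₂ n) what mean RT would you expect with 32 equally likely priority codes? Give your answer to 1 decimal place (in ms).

858.4 ms

With log₂ n on the abscissa the relation is linear; from the two conditions:
  b = (760 − 363) / (log₂ 20 − log₂ 3) = 397 / (4.3219 − 1.5850) = 145.051 ms/bit
  a = 363 − 145.051 × 1.5850 = 133.099 ms
Then RT(32) = 133.099 + 145.051 × log₂ 32 = 133.099 + 145.051 × 5 ≈ 858.355 ms.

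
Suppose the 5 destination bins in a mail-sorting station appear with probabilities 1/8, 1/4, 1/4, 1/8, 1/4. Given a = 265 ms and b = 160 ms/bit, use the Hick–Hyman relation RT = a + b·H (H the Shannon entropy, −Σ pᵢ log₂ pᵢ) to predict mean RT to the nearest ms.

H = −Σ pᵢ log₂ pᵢ = 0.125·3 + 0.25·2 + 0.25·2 + 0.125·3 + 0.25·2 = 2.250 bits.
RT = 265 + 160 × 2.250 = 625.00 ms.

625 ms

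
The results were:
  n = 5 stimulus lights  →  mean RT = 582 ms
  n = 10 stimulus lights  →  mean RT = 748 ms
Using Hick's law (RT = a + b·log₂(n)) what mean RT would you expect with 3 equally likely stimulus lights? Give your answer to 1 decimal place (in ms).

Solve the two-equation system in a and b:
  b = (748 − 582) / (log₂ 10 − log₂ 5) = 166 / (3.3219 − 2.3219) = 166.000 ms/bit
  a = 582 − 166.000 × 2.3219 = 196.560 ms
Then RT(3) = 196.560 + 166.000 × log₂ 3 = 196.560 + 166.000 × 1.5850 ≈ 459.664 ms.

459.7 ms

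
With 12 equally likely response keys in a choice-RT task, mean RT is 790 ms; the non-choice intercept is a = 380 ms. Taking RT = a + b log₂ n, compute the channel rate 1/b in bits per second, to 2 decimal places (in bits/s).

8.74 bits/s

Choice component = 790 − 380 = 410 ms over log₂(12) = 3.5850 bits.
b = 410 / 3.5850 = 114.367 ms/bit, so 1/b = 8.744 bits/s.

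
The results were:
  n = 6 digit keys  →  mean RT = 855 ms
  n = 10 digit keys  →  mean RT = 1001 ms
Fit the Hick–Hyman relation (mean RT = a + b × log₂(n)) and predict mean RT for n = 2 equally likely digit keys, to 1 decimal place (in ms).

Solve the two-equation system in a and b:
  b = (1001 − 855) / (log₂ 10 − log₂ 6) = 146 / (3.3219 − 2.5850) = 198.110 ms/bit
  a = 855 − 198.110 × 2.5850 = 342.894 ms
Then RT(2) = 342.894 + 198.110 × log₂ 2 = 342.894 + 198.110 × 1 ≈ 541.004 ms.

541.0 ms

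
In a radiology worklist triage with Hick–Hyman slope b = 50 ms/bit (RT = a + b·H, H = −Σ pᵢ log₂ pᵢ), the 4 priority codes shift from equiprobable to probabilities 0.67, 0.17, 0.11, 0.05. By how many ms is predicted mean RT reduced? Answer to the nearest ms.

31 ms

The RT saving is b·ΔH. Equiprobable H₀ = log₂(4) = 2.0000 bits; with the given probabilities H = 1.3881 bits.
b·(H₀ − H) = 50 × (2.0000 − 1.3881) = 30.60 ms.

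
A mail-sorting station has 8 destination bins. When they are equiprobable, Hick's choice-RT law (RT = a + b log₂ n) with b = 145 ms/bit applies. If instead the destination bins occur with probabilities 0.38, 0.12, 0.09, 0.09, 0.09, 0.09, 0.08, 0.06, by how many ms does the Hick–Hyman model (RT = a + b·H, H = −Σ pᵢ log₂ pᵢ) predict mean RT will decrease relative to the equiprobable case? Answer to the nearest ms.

46 ms

Equiprobable entropy H₀ = log₂ 8 = 3.0000 bits.
Skewed entropy H = −Σ pᵢ log₂ pᵢ = 2.6832 bits.
ΔRT = b·(H₀ − H) = 145 × 0.3168 = 45.94 ms.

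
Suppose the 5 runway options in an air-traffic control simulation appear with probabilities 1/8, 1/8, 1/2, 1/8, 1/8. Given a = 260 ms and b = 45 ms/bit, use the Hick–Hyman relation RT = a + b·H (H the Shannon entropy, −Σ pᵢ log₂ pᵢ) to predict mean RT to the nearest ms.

350 ms

Each term −pᵢ log₂ pᵢ: 0.125·3 + 0.125·3 + 0.5·1 + 0.125·3 + 0.125·3; summed, H = 2.000 bits.
Mean RT = a + bH = 260 + 45·2.000 = 350.00 ms.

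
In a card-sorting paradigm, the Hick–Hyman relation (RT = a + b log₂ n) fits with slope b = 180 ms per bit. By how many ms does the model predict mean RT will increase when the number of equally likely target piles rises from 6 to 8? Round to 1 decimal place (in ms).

ΔRT = (a + b log₂ n₂) − (a + b log₂ n₁) = b·(log₂ n₂ − log₂ n₁).
log₂(8) − log₂(6) = 3 − 2.5850 = 0.4150.
ΔRT = 180 × 0.4150 = 74.707 ms.

74.7 ms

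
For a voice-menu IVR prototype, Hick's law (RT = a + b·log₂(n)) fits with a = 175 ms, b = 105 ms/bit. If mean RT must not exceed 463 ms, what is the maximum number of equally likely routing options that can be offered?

6

Set 175 + 105·log₂ n ≤ 463 → log₂ n ≤ (463 − 175)/105 = 2.7429.
So n ≤ 2^2.7429 = 6.694; the largest integer n is 6.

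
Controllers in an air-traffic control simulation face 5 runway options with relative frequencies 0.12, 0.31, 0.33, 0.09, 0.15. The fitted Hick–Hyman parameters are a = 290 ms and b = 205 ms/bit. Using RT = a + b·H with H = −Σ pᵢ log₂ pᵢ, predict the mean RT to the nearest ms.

Entropy contributions −pᵢ log₂ pᵢ: 0.3671, 0.5238, 0.5278, 0.3127, 0.4105; sum H = 2.1419 bits.
RT = a + bH = 290 + 205·2.1419 = 729.09 ms.

729 ms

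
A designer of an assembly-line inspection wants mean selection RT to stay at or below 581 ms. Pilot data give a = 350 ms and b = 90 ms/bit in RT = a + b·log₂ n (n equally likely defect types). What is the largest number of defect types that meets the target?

5

Set 350 + 90·log₂ n ≤ 581 → log₂ n ≤ (581 − 350)/90 = 2.5667.
So n ≤ 2^2.5667 = 5.924; the largest integer n is 5.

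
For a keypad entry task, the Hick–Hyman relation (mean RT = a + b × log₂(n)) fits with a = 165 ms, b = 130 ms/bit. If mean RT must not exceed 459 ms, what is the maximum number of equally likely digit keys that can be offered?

Set 165 + 130·log₂ n ≤ 459 → log₂ n ≤ (459 − 165)/130 = 2.2615.
So n ≤ 2^2.2615 = 4.795; the largest integer n is 4.

4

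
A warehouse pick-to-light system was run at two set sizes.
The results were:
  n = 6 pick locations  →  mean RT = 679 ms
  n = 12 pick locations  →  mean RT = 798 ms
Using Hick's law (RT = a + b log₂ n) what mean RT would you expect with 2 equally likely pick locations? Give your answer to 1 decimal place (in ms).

RT is linear in log₂ n, so two points fix the line:
  b = (798 − 679) / (log₂ 12 − log₂ 6) = 119 / (3.5850 − 2.5850) = 119.000 ms/bit
  a = 679 − 119.000 × 2.5850 = 371.389 ms
Then RT(2) = 371.389 + 119.000 × log₂ 2 = 371.389 + 119.000 × 1 ≈ 490.389 ms.

490.4 ms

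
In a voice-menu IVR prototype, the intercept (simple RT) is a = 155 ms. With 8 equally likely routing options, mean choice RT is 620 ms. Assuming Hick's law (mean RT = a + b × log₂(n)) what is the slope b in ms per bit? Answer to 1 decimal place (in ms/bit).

155.0 ms/bit

b = (620 − 155) / log₂(8) = 465 / 3 = 155.000 ms/bit.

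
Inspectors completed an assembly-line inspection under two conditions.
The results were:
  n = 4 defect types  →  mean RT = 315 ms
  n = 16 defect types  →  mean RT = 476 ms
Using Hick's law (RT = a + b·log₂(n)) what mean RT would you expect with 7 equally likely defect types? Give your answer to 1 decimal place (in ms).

380.0 ms

RT is linear in log₂ n, so two points fix the line:
  b = (476 − 315) / (log₂ 16 − log₂ 4) = 161 / (4 − 2) = 80.500 ms/bit
  a = 315 − 80.500 × 2 = 154.000 ms
Then RT(7) = 154.000 + 80.500 × log₂ 7 = 154.000 + 80.500 × 2.8074 ≈ 379.992 ms.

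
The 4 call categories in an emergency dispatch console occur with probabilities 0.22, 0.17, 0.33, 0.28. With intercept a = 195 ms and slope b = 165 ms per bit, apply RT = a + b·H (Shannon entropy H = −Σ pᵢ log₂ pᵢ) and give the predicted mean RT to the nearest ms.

H = 0.22·log₂(1/0.22) + 0.17·log₂(1/0.17) + 0.33·log₂(1/0.33) + 0.28·log₂(1/0.28) = 1.9572 bits.
RT = 195 + 165 × 1.9572 = 517.94 ms.

518 ms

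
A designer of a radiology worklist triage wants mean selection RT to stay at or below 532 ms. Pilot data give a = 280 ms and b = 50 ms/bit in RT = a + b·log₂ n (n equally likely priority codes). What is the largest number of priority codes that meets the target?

Information budget: (532 − 280)/50 = 5.0400 bits, so n ≤ 2^5.0400 = 32.900 → at most 32.

32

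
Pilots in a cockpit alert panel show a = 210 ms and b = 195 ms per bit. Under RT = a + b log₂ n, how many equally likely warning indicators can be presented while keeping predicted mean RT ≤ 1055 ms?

20

Information budget: (1055 − 210)/195 = 4.3333 bits, so n ≤ 2^4.3333 = 20.159 → at most 20.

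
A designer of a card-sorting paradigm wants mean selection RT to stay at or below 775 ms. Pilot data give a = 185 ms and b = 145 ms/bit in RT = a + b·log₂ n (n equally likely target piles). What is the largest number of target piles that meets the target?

16

Set 185 + 145·log₂ n ≤ 775 → log₂ n ≤ (775 − 185)/145 = 4.0690.
So n ≤ 2^4.0690 = 16.783; the largest integer n is 16.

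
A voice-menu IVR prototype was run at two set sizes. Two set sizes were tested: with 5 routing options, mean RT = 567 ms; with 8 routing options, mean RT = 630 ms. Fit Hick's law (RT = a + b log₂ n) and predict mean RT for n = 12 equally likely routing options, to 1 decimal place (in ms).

Solve the two-equation system in a and b:
  b = (630 − 567) / (log₂ 8 − log₂ 5) = 63 / (3 − 2.3219) = 92.911 ms/bit
  a = 567 − 92.911 × 2.3219 = 351.268 ms
Then RT(12) = 351.268 + 92.911 × log₂ 12 = 351.268 + 92.911 × 3.5850 ≈ 684.349 ms.

684.3 ms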